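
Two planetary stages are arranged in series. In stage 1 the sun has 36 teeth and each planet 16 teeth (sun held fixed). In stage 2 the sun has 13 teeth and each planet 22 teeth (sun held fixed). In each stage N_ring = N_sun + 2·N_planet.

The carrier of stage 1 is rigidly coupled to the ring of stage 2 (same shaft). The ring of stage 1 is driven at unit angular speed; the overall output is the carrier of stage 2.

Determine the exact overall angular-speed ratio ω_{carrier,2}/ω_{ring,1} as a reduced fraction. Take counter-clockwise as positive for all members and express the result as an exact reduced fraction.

Stage 1: N_ring = 36 + 2·16 = 68
Stage 1: 36(ω_s−ω_c) = −68(ω_r−ω_c),  ω_s=0, ω_r=1
Stage 1: 36(0−ω_c) = −68(1−ω_c)  ⇒  104ω_c = 68  ⇒  ω_c = 17/26
  ⇒ ω_c¹/ω_r¹ = 17/26
Stage 2: N_ring = 13 + 2·22 = 57
Stage 2: 13(ω_s−ω_c) = −57(ω_r−ω_c),  ω_s=0, ω_r=1
Stage 2: 13(0−ω_c) = −57(1−ω_c)  ⇒  70ω_c = 57  ⇒  ω_c = 57/70
  ⇒ ω_c²/ω_r² = 57/70
Coupling ω_r² = ω_c¹ ⇒ overall = 17/26 × 57/70 = 969/1820

969/1820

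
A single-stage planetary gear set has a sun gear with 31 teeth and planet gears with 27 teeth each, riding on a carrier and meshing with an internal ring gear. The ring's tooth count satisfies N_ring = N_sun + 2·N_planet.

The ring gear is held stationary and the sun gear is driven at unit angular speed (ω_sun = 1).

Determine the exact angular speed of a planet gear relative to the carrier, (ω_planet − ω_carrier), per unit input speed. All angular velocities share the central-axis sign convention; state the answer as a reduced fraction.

-2635/3132

N_ring = 31 + 2·27 = 85
31(ω_s−ω_c) = −85(ω_r−ω_c),  ω_r=0, ω_s=1
31(1−ω_c) = −85(0−ω_c)  ⇒  116ω_c = 31  ⇒  ω_c = 31/116
sun–planet: 31·(1−31/116) = −27·(ω_p−ω_c)  ⇒  ω_p−ω_c = −(31/27)·(85/116) = -2635/3132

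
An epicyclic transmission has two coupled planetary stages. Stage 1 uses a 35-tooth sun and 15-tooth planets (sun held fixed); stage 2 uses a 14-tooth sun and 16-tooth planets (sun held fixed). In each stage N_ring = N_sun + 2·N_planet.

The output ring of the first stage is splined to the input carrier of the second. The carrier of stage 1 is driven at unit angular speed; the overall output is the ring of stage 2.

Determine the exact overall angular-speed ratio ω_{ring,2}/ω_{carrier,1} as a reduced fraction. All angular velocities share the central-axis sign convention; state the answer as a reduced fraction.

Stage 1: N_ring = 35 + 2·15 = 65
Stage 1: 35(ω_s−ω_c) = −65(ω_r−ω_c),  ω_s=0, ω_c=1
Stage 1: ω_r = 1 − (35/65)(0−1) = 20/13
  ⇒ ω_r¹/ω_c¹ = 20/13
Stage 2: N_ring = 14 + 2·16 = 46
Stage 2: 14(ω_s−ω_c) = −46(ω_r−ω_c),  ω_s=0, ω_c=1
Stage 2: ω_r = 1 − (14/46)(0−1) = 30/23
  ⇒ ω_r²/ω_c² = 30/23
Coupling ω_c² = ω_r¹ ⇒ overall = 20/13 × 30/23 = 600/299

600/299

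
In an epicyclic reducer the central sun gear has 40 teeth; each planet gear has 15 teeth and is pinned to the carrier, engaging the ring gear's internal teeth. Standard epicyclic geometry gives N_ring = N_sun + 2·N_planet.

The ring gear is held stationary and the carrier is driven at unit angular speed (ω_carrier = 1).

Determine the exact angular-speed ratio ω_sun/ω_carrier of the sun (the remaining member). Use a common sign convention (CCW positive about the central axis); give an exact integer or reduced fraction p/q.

11/4

N_ring = 40 + 2·15 = 70
40(ω_s−ω_c) = −70(ω_r−ω_c),  ω_r=0, ω_c=1
ω_s = 1 − (70/40)(0−1) = 11/4
ω_s/ω_c = 11/4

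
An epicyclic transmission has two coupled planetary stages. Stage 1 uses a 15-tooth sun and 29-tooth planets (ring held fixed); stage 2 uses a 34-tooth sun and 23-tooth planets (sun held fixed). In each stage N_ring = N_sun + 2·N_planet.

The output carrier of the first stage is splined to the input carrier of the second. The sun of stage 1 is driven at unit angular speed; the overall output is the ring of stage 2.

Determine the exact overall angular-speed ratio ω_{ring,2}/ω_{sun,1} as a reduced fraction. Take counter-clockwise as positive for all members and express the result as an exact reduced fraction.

Stage 1: N_ring = 15 + 2·29 = 73
Stage 1: 15(ω_s−ω_c) = −73(ω_r−ω_c),  ω_r=0, ω_s=1
Stage 1: 15(1−ω_c) = −73(0−ω_c)  ⇒  88ω_c = 15  ⇒  ω_c = 15/88
  ⇒ ω_c¹/ω_s¹ = 15/88
Stage 2: N_ring = 34 + 2·23 = 80
Stage 2: 34(ω_s−ω_c) = −80(ω_r−ω_c),  ω_s=0, ω_c=1
Stage 2: ω_r = 1 − (34/80)(0−1) = 57/40
  ⇒ ω_r²/ω_c² = 57/40
Coupling ω_c² = ω_c¹ ⇒ overall = 15/88 × 57/40 = 171/704

171/704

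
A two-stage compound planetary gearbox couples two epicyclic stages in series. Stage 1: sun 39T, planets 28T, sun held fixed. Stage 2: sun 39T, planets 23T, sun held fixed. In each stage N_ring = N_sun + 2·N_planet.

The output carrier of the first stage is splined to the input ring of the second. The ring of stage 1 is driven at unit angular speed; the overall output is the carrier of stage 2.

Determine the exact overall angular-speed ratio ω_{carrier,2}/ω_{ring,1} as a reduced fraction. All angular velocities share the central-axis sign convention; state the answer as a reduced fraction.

8075/16616

Stage 1: N_ring = 39 + 2·28 = 95
Stage 1: 39(ω_s−ω_c) = −95(ω_r−ω_c),  ω_s=0, ω_r=1
Stage 1: 39(0−ω_c) = −95(1−ω_c)  ⇒  134ω_c = 95  ⇒  ω_c = 95/134
  ⇒ ω_c¹/ω_r¹ = 95/134
Stage 2: N_ring = 39 + 2·23 = 85
Stage 2: 39(ω_s−ω_c) = −85(ω_r−ω_c),  ω_s=0, ω_r=1
Stage 2: 39(0−ω_c) = −85(1−ω_c)  ⇒  124ω_c = 85  ⇒  ω_c = 85/124
  ⇒ ω_c²/ω_r² = 85/124
Coupling ω_r² = ω_c¹ ⇒ overall = 95/134 × 85/124 = 8075/16616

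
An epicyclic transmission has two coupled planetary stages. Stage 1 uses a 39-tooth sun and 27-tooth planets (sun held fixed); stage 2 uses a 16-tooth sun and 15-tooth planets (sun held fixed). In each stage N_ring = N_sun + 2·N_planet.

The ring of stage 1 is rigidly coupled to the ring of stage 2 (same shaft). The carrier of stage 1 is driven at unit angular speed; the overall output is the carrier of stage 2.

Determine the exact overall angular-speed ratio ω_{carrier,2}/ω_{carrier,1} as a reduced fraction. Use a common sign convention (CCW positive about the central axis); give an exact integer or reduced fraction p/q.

Stage 1: N_ring = 39 + 2·27 = 93
Stage 1: 39(ω_s−ω_c) = −93(ω_r−ω_c),  ω_s=0, ω_c=1
Stage 1: ω_r = 1 − (39/93)(0−1) = 44/31
  ⇒ ω_r¹/ω_c¹ = 44/31
Stage 2: N_ring = 16 + 2·15 = 46
Stage 2: 16(ω_s−ω_c) = −46(ω_r−ω_c),  ω_s=0, ω_r=1
Stage 2: 16(0−ω_c) = −46(1−ω_c)  ⇒  62ω_c = 46  ⇒  ω_c = 23/31
  ⇒ ω_c²/ω_r² = 23/31
Coupling ω_r² = ω_r¹ ⇒ overall = 44/31 × 23/31 = 1012/961

1012/961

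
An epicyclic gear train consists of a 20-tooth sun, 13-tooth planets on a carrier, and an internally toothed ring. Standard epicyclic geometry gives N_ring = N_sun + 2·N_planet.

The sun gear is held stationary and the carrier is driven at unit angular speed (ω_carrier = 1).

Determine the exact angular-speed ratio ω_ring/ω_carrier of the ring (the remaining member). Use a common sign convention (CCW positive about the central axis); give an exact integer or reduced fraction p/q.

N_ring = 20 + 2·13 = 46
20(ω_s−ω_c) = −46(ω_r−ω_c),  ω_s=0, ω_c=1
ω_r = 1 − (20/46)(0−1) = 33/23
ω_r/ω_c = 33/23

33/23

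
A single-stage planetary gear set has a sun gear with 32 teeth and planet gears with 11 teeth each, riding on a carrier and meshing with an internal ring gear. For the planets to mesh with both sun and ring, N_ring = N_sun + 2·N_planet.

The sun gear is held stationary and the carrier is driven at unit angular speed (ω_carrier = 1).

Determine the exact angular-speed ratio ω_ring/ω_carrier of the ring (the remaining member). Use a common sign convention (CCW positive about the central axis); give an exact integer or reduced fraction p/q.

43/27

N_ring = 32 + 2·11 = 54
32(ω_s−ω_c) = −54(ω_r−ω_c),  ω_s=0, ω_c=1
ω_r = 1 − (32/54)(0−1) = 43/27
ω_r/ω_c = 43/27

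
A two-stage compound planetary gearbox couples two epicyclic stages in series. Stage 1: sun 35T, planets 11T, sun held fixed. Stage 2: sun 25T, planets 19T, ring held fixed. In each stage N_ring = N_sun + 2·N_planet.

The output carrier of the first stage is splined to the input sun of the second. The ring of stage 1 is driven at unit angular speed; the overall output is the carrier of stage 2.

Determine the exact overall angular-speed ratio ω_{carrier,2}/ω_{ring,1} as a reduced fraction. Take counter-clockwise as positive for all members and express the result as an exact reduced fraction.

1425/8096

Stage 1: N_ring = 35 + 2·11 = 57
Stage 1: 35(ω_s−ω_c) = −57(ω_r−ω_c),  ω_s=0, ω_r=1
Stage 1: 35(0−ω_c) = −57(1−ω_c)  ⇒  92ω_c = 57  ⇒  ω_c = 57/92
  ⇒ ω_c¹/ω_r¹ = 57/92
Stage 2: N_ring = 25 + 2·19 = 63
Stage 2: 25(ω_s−ω_c) = −63(ω_r−ω_c),  ω_r=0, ω_s=1
Stage 2: 25(1−ω_c) = −63(0−ω_c)  ⇒  88ω_c = 25  ⇒  ω_c = 25/88
  ⇒ ω_c²/ω_s² = 25/88
Coupling ω_s² = ω_c¹ ⇒ overall = 57/92 × 25/88 = 1425/8096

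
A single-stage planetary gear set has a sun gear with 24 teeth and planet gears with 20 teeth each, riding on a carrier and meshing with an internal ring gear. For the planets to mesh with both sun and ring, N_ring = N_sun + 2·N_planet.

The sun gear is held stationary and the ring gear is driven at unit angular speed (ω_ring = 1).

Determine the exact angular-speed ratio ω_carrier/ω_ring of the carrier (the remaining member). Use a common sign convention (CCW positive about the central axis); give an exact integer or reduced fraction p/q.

8/11

N_ring = 24 + 2·20 = 64
24(ω_s−ω_c) = −64(ω_r−ω_c),  ω_s=0, ω_r=1
24(0−ω_c) = −64(1−ω_c)  ⇒  88ω_c = 64  ⇒  ω_c = 8/11
ω_c/ω_r = 8/11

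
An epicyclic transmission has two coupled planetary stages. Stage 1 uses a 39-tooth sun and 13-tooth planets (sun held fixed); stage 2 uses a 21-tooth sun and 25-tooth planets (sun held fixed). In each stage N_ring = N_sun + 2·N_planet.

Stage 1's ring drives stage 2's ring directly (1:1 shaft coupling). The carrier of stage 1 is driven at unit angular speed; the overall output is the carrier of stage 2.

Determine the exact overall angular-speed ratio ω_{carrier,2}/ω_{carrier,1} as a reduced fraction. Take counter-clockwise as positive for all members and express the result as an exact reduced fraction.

142/115

Stage 1: N_ring = 39 + 2·13 = 65
Stage 1: 39(ω_s−ω_c) = −65(ω_r−ω_c),  ω_s=0, ω_c=1
Stage 1: ω_r = 1 − (39/65)(0−1) = 8/5
  ⇒ ω_r¹/ω_c¹ = 8/5
Stage 2: N_ring = 21 + 2·25 = 71
Stage 2: 21(ω_s−ω_c) = −71(ω_r−ω_c),  ω_s=0, ω_r=1
Stage 2: 21(0−ω_c) = −71(1−ω_c)  ⇒  92ω_c = 71  ⇒  ω_c = 71/92
  ⇒ ω_c²/ω_r² = 71/92
Coupling ω_r² = ω_r¹ ⇒ overall = 8/5 × 71/92 = 142/115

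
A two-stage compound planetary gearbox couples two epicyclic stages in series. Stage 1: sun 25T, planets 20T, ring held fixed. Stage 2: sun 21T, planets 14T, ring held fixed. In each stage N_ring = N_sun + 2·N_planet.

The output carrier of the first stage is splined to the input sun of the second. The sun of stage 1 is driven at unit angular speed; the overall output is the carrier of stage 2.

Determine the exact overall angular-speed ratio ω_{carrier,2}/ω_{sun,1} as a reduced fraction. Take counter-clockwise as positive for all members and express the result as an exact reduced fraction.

1/12

Stage 1: N_ring = 25 + 2·20 = 65
Stage 1: 25(ω_s−ω_c) = −65(ω_r−ω_c),  ω_r=0, ω_s=1
Stage 1: 25(1−ω_c) = −65(0−ω_c)  ⇒  90ω_c = 25  ⇒  ω_c = 5/18
  ⇒ ω_c¹/ω_s¹ = 5/18
Stage 2: N_ring = 21 + 2·14 = 49
Stage 2: 21(ω_s−ω_c) = −49(ω_r−ω_c),  ω_r=0, ω_s=1
Stage 2: 21(1−ω_c) = −49(0−ω_c)  ⇒  70ω_c = 21  ⇒  ω_c = 3/10
  ⇒ ω_c²/ω_s² = 3/10
Coupling ω_s² = ω_c¹ ⇒ overall = 5/18 × 3/10 = 1/12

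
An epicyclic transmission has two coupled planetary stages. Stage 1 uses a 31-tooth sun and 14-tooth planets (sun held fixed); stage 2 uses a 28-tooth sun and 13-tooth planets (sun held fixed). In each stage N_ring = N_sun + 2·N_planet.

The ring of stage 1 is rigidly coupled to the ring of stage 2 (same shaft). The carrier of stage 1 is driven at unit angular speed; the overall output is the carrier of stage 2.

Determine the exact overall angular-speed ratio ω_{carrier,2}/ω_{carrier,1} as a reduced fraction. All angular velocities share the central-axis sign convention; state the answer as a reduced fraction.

Stage 1: N_ring = 31 + 2·14 = 59
Stage 1: 31(ω_s−ω_c) = −59(ω_r−ω_c),  ω_s=0, ω_c=1
Stage 1: ω_r = 1 − (31/59)(0−1) = 90/59
  ⇒ ω_r¹/ω_c¹ = 90/59
Stage 2: N_ring = 28 + 2·13 = 54
Stage 2: 28(ω_s−ω_c) = −54(ω_r−ω_c),  ω_s=0, ω_r=1
Stage 2: 28(0−ω_c) = −54(1−ω_c)  ⇒  82ω_c = 54  ⇒  ω_c = 27/41
  ⇒ ω_c²/ω_r² = 27/41
Coupling ω_r² = ω_r¹ ⇒ overall = 90/59 × 27/41 = 2430/2419

2430/2419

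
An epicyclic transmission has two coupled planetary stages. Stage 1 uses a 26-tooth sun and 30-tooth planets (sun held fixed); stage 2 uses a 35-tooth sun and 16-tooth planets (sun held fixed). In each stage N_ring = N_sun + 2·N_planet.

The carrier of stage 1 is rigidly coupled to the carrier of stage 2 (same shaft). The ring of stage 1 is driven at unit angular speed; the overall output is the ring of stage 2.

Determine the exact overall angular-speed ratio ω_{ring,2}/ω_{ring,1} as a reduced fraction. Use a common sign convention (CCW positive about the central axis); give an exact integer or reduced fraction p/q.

2193/1876

Stage 1: N_ring = 26 + 2·30 = 86
Stage 1: 26(ω_s−ω_c) = −86(ω_r−ω_c),  ω_s=0, ω_r=1
Stage 1: 26(0−ω_c) = −86(1−ω_c)  ⇒  112ω_c = 86  ⇒  ω_c = 43/56
  ⇒ ω_c¹/ω_r¹ = 43/56
Stage 2: N_ring = 35 + 2·16 = 67
Stage 2: 35(ω_s−ω_c) = −67(ω_r−ω_c),  ω_s=0, ω_c=1
Stage 2: ω_r = 1 − (35/67)(0−1) = 102/67
  ⇒ ω_r²/ω_c² = 102/67
Coupling ω_c² = ω_c¹ ⇒ overall = 43/56 × 102/67 = 2193/1876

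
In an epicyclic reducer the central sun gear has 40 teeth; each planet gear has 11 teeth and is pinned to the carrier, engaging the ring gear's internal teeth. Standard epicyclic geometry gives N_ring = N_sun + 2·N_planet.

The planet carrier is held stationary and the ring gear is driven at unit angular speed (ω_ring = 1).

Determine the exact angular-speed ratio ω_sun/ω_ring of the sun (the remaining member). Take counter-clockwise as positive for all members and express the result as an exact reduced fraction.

-31/20

N_ring = 40 + 2·11 = 62
40(ω_s−ω_c) = −62(ω_r−ω_c),  ω_c=0, ω_r=1
ω_s = 0 − (62/40)(1−0) = -31/20
ω_s/ω_r = -31/20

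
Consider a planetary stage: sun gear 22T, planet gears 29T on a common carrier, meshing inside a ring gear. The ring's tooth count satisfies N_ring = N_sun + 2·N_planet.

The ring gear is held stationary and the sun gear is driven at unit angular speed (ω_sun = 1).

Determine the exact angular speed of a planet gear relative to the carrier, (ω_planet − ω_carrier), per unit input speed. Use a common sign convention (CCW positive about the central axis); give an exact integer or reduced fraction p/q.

N_ring = 22 + 2·29 = 80
22(ω_s−ω_c) = −80(ω_r−ω_c),  ω_r=0, ω_s=1
22(1−ω_c) = −80(0−ω_c)  ⇒  102ω_c = 22  ⇒  ω_c = 11/51
sun–planet: 22·(1−11/51) = −29·(ω_p−ω_c)  ⇒  ω_p−ω_c = −(22/29)·(40/51) = -880/1479

-880/1479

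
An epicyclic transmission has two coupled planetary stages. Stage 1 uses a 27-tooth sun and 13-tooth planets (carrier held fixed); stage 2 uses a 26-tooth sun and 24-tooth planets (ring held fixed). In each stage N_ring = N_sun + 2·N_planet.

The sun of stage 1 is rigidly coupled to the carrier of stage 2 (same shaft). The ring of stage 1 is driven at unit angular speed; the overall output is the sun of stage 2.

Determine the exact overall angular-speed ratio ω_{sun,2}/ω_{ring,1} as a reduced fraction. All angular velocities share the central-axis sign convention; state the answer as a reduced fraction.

Stage 1: N_ring = 27 + 2·13 = 53
Stage 1: 27(ω_s−ω_c) = −53(ω_r−ω_c),  ω_c=0, ω_r=1
Stage 1: ω_s = 0 − (53/27)(1−0) = -53/27
  ⇒ ω_s¹/ω_r¹ = -53/27
Stage 2: N_ring = 26 + 2·24 = 74
Stage 2: 26(ω_s−ω_c) = −74(ω_r−ω_c),  ω_r=0, ω_c=1
Stage 2: ω_s = 1 − (74/26)(0−1) = 50/13
  ⇒ ω_s²/ω_c² = 50/13
Coupling ω_c² = ω_s¹ ⇒ overall = -53/27 × 50/13 = -2650/351

-2650/351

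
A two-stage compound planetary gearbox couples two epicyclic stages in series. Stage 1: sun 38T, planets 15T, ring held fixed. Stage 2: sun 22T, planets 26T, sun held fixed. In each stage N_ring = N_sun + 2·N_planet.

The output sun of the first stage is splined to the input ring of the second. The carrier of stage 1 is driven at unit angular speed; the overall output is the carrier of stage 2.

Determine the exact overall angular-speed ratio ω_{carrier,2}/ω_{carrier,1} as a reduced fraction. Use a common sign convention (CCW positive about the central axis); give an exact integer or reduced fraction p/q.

Stage 1: N_ring = 38 + 2·15 = 68
Stage 1: 38(ω_s−ω_c) = −68(ω_r−ω_c),  ω_r=0, ω_c=1
Stage 1: ω_s = 1 − (68/38)(0−1) = 53/19
  ⇒ ω_s¹/ω_c¹ = 53/19
Stage 2: N_ring = 22 + 2·26 = 74
Stage 2: 22(ω_s−ω_c) = −74(ω_r−ω_c),  ω_s=0, ω_r=1
Stage 2: 22(0−ω_c) = −74(1−ω_c)  ⇒  96ω_c = 74  ⇒  ω_c = 37/48
  ⇒ ω_c²/ω_r² = 37/48
Coupling ω_r² = ω_s¹ ⇒ overall = 53/19 × 37/48 = 1961/912

1961/912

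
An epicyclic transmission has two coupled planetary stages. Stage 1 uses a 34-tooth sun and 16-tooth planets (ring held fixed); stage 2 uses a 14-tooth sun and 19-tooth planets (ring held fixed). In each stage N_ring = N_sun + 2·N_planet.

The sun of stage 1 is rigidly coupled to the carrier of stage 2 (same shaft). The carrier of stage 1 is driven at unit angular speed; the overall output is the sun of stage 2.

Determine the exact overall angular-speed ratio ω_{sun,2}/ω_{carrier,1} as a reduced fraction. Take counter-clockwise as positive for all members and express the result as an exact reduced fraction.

1650/119

Stage 1: N_ring = 34 + 2·16 = 66
Stage 1: 34(ω_s−ω_c) = −66(ω_r−ω_c),  ω_r=0, ω_c=1
Stage 1: ω_s = 1 − (66/34)(0−1) = 50/17
  ⇒ ω_s¹/ω_c¹ = 50/17
Stage 2: N_ring = 14 + 2·19 = 52
Stage 2: 14(ω_s−ω_c) = −52(ω_r−ω_c),  ω_r=0, ω_c=1
Stage 2: ω_s = 1 − (52/14)(0−1) = 33/7
  ⇒ ω_s²/ω_c² = 33/7
Coupling ω_c² = ω_s¹ ⇒ overall = 50/17 × 33/7 = 1650/119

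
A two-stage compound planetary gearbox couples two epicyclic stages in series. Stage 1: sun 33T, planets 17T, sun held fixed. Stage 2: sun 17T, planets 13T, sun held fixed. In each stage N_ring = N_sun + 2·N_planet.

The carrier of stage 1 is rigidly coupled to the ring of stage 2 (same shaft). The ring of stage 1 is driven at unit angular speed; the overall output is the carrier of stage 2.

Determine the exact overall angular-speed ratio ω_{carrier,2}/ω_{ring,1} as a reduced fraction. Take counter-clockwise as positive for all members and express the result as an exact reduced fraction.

2881/6000

Stage 1: N_ring = 33 + 2·17 = 67
Stage 1: 33(ω_s−ω_c) = −67(ω_r−ω_c),  ω_s=0, ω_r=1
Stage 1: 33(0−ω_c) = −67(1−ω_c)  ⇒  100ω_c = 67  ⇒  ω_c = 67/100
  ⇒ ω_c¹/ω_r¹ = 67/100
Stage 2: N_ring = 17 + 2·13 = 43
Stage 2: 17(ω_s−ω_c) = −43(ω_r−ω_c),  ω_s=0, ω_r=1
Stage 2: 17(0−ω_c) = −43(1−ω_c)  ⇒  60ω_c = 43  ⇒  ω_c = 43/60
  ⇒ ω_c²/ω_r² = 43/60
Coupling ω_r² = ω_c¹ ⇒ overall = 67/100 × 43/60 = 2881/6000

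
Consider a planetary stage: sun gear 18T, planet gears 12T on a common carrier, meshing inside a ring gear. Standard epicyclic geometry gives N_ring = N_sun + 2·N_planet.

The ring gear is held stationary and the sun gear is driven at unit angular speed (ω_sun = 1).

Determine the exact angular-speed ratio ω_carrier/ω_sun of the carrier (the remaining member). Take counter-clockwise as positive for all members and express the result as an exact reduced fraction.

3/10

N_ring = 18 + 2·12 = 42
18(ω_s−ω_c) = −42(ω_r−ω_c),  ω_r=0, ω_s=1
18(1−ω_c) = −42(0−ω_c)  ⇒  60ω_c = 18  ⇒  ω_c = 3/10
ω_c/ω_s = 3/10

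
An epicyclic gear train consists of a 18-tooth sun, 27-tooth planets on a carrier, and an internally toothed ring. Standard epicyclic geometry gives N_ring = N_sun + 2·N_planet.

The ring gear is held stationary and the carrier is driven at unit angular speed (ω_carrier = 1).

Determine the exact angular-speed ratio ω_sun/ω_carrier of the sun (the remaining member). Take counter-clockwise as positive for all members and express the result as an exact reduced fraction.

5

N_ring = 18 + 2·27 = 72
18(ω_s−ω_c) = −72(ω_r−ω_c),  ω_r=0, ω_c=1
ω_s = 1 − (72/18)(0−1) = 5
ω_s/ω_c = 5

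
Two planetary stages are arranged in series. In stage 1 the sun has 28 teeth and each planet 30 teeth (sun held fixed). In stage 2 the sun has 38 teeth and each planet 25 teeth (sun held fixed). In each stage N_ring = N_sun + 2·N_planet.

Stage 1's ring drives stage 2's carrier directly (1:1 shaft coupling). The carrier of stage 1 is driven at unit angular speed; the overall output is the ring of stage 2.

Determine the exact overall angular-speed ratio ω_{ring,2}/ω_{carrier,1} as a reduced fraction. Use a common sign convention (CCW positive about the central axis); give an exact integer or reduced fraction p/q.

Stage 1: N_ring = 28 + 2·30 = 88
Stage 1: 28(ω_s−ω_c) = −88(ω_r−ω_c),  ω_s=0, ω_c=1
Stage 1: ω_r = 1 − (28/88)(0−1) = 29/22
  ⇒ ω_r¹/ω_c¹ = 29/22
Stage 2: N_ring = 38 + 2·25 = 88
Stage 2: 38(ω_s−ω_c) = −88(ω_r−ω_c),  ω_s=0, ω_c=1
Stage 2: ω_r = 1 − (38/88)(0−1) = 63/44
  ⇒ ω_r²/ω_c² = 63/44
Coupling ω_c² = ω_r¹ ⇒ overall = 29/22 × 63/44 = 1827/968

1827/968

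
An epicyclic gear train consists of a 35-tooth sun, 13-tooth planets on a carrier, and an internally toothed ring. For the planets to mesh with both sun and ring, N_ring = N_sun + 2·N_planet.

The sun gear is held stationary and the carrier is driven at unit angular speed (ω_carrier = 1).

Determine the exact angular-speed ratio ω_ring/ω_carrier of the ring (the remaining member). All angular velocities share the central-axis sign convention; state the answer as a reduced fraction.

96/61

N_ring = 35 + 2·13 = 61
35(ω_s−ω_c) = −61(ω_r−ω_c),  ω_s=0, ω_c=1
ω_r = 1 − (35/61)(0−1) = 96/61
ω_r/ω_c = 96/61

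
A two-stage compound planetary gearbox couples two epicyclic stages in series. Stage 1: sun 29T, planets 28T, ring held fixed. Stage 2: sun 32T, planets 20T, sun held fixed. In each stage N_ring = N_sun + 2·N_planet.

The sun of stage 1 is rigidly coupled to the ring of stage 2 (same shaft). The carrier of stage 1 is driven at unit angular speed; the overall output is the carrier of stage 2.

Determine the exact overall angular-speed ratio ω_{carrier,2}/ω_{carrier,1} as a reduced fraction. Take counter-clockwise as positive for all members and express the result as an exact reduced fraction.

1026/377

Stage 1: N_ring = 29 + 2·28 = 85
Stage 1: 29(ω_s−ω_c) = −85(ω_r−ω_c),  ω_r=0, ω_c=1
Stage 1: ω_s = 1 − (85/29)(0−1) = 114/29
  ⇒ ω_s¹/ω_c¹ = 114/29
Stage 2: N_ring = 32 + 2·20 = 72
Stage 2: 32(ω_s−ω_c) = −72(ω_r−ω_c),  ω_s=0, ω_r=1
Stage 2: 32(0−ω_c) = −72(1−ω_c)  ⇒  104ω_c = 72  ⇒  ω_c = 9/13
  ⇒ ω_c²/ω_r² = 9/13
Coupling ω_r² = ω_s¹ ⇒ overall = 114/29 × 9/13 = 1026/377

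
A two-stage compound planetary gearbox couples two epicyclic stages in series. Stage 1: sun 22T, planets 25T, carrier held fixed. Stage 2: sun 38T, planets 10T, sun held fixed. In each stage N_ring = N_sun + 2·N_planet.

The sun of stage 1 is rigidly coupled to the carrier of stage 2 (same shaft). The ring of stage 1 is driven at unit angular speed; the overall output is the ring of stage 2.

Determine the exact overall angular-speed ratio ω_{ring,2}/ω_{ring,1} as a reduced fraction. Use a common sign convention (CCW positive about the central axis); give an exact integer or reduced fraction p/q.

-1728/319

Stage 1: N_ring = 22 + 2·25 = 72
Stage 1: 22(ω_s−ω_c) = −72(ω_r−ω_c),  ω_c=0, ω_r=1
Stage 1: ω_s = 0 − (72/22)(1−0) = -36/11
  ⇒ ω_s¹/ω_r¹ = -36/11
Stage 2: N_ring = 38 + 2·10 = 58
Stage 2: 38(ω_s−ω_c) = −58(ω_r−ω_c),  ω_s=0, ω_c=1
Stage 2: ω_r = 1 − (38/58)(0−1) = 48/29
  ⇒ ω_r²/ω_c² = 48/29
Coupling ω_c² = ω_s¹ ⇒ overall = -36/11 × 48/29 = -1728/319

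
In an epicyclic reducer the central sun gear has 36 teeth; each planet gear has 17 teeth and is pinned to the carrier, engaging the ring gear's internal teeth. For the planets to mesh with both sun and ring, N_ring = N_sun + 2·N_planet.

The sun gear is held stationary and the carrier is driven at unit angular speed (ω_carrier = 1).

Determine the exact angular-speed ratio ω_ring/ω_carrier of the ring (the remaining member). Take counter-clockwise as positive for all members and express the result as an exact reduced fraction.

N_ring = 36 + 2·17 = 70
36(ω_s−ω_c) = −70(ω_r−ω_c),  ω_s=0, ω_c=1
ω_r = 1 − (36/70)(0−1) = 53/35
ω_r/ω_c = 53/35

53/35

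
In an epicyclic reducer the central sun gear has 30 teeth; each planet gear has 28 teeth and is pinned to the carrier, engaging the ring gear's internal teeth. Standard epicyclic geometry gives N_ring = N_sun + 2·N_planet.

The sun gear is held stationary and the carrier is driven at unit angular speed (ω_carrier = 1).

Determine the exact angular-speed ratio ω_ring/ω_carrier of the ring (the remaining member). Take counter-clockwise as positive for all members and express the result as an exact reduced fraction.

58/43

N_ring = 30 + 2·28 = 86
30(ω_s−ω_c) = −86(ω_r−ω_c),  ω_s=0, ω_c=1
ω_r = 1 − (30/86)(0−1) = 58/43
ω_r/ω_c = 58/43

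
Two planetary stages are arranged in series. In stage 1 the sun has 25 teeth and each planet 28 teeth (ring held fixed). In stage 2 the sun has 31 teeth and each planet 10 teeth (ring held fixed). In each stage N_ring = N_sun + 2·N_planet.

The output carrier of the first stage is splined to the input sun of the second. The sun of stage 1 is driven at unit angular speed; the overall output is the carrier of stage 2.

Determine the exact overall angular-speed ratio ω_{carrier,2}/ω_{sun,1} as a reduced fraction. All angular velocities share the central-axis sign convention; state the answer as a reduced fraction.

Stage 1: N_ring = 25 + 2·28 = 81
Stage 1: 25(ω_s−ω_c) = −81(ω_r−ω_c),  ω_r=0, ω_s=1
Stage 1: 25(1−ω_c) = −81(0−ω_c)  ⇒  106ω_c = 25  ⇒  ω_c = 25/106
  ⇒ ω_c¹/ω_s¹ = 25/106
Stage 2: N_ring = 31 + 2·10 = 51
Stage 2: 31(ω_s−ω_c) = −51(ω_r−ω_c),  ω_r=0, ω_s=1
Stage 2: 31(1−ω_c) = −51(0−ω_c)  ⇒  82ω_c = 31  ⇒  ω_c = 31/82
  ⇒ ω_c²/ω_s² = 31/82
Coupling ω_s² = ω_c¹ ⇒ overall = 25/106 × 31/82 = 775/8692

775/8692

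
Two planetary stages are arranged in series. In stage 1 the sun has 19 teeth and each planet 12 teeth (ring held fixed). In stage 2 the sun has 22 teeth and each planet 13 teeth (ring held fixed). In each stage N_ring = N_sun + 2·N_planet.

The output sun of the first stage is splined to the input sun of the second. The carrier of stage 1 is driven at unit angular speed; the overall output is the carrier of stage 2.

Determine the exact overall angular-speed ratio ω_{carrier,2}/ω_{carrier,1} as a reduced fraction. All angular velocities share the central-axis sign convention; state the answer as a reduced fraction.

682/665

Stage 1: N_ring = 19 + 2·12 = 43
Stage 1: 19(ω_s−ω_c) = −43(ω_r−ω_c),  ω_r=0, ω_c=1
Stage 1: ω_s = 1 − (43/19)(0−1) = 62/19
  ⇒ ω_s¹/ω_c¹ = 62/19
Stage 2: N_ring = 22 + 2·13 = 48
Stage 2: 22(ω_s−ω_c) = −48(ω_r−ω_c),  ω_r=0, ω_s=1
Stage 2: 22(1−ω_c) = −48(0−ω_c)  ⇒  70ω_c = 22  ⇒  ω_c = 11/35
  ⇒ ω_c²/ω_s² = 11/35
Coupling ω_s² = ω_s¹ ⇒ overall = 62/19 × 11/35 = 682/665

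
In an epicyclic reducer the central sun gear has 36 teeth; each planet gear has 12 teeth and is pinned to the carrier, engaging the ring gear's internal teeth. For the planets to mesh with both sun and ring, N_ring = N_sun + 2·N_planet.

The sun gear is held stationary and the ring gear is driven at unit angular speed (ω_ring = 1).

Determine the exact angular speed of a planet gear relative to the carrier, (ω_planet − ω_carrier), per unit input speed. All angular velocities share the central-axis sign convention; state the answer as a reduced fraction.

15/8

N_ring = 36 + 2·12 = 60
36(ω_s−ω_c) = −60(ω_r−ω_c),  ω_s=0, ω_r=1
36(0−ω_c) = −60(1−ω_c)  ⇒  96ω_c = 60  ⇒  ω_c = 5/8
sun–planet: 36·(0−5/8) = −12·(ω_p−ω_c)  ⇒  ω_p−ω_c = −(36/12)·(-5/8) = 15/8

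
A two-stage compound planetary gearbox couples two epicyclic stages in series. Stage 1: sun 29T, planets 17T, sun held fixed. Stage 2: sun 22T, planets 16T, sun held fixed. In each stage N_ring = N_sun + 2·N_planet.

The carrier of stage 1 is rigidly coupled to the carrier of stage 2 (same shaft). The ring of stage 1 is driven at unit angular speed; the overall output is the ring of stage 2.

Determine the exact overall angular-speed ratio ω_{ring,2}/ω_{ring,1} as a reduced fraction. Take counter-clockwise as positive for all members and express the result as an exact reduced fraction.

Stage 1: N_ring = 29 + 2·17 = 63
Stage 1: 29(ω_s−ω_c) = −63(ω_r−ω_c),  ω_s=0, ω_r=1
Stage 1: 29(0−ω_c) = −63(1−ω_c)  ⇒  92ω_c = 63  ⇒  ω_c = 63/92
  ⇒ ω_c¹/ω_r¹ = 63/92
Stage 2: N_ring = 22 + 2·16 = 54
Stage 2: 22(ω_s−ω_c) = −54(ω_r−ω_c),  ω_s=0, ω_c=1
Stage 2: ω_r = 1 − (22/54)(0−1) = 38/27
  ⇒ ω_r²/ω_c² = 38/27
Coupling ω_c² = ω_c¹ ⇒ overall = 63/92 × 38/27 = 133/138

133/138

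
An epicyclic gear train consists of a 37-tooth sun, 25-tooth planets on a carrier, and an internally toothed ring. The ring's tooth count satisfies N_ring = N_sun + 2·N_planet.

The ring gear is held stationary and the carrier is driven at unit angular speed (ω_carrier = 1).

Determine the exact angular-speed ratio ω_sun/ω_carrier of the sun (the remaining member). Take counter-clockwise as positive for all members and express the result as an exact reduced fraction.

N_ring = 37 + 2·25 = 87
37(ω_s−ω_c) = −87(ω_r−ω_c),  ω_r=0, ω_c=1
ω_s = 1 − (87/37)(0−1) = 124/37
ω_s/ω_c = 124/37

124/37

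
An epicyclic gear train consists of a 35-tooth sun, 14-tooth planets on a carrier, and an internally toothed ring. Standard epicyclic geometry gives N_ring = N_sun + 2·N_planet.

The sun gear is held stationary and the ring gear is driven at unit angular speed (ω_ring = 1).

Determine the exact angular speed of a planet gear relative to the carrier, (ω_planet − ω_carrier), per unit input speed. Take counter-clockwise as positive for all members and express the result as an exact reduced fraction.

N_ring = 35 + 2·14 = 63
35(ω_s−ω_c) = −63(ω_r−ω_c),  ω_s=0, ω_r=1
35(0−ω_c) = −63(1−ω_c)  ⇒  98ω_c = 63  ⇒  ω_c = 9/14
sun–planet: 35·(0−9/14) = −14·(ω_p−ω_c)  ⇒  ω_p−ω_c = −(35/14)·(-9/14) = 45/28

45/28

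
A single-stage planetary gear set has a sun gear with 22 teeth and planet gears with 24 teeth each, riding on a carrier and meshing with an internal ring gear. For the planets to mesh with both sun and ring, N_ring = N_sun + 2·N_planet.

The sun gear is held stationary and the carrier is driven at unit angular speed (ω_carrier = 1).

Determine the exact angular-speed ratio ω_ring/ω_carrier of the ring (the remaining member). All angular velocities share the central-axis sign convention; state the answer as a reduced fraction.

46/35

N_ring = 22 + 2·24 = 70
22(ω_s−ω_c) = −70(ω_r−ω_c),  ω_s=0, ω_c=1
ω_r = 1 − (22/70)(0−1) = 46/35
ω_r/ω_c = 46/35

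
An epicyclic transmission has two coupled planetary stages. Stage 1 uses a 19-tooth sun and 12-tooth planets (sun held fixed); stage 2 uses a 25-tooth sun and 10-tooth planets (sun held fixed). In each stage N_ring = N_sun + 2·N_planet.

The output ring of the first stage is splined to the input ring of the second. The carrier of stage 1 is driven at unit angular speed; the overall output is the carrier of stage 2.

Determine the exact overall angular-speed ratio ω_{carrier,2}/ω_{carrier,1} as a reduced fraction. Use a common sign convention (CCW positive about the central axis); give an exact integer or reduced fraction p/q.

Stage 1: N_ring = 19 + 2·12 = 43
Stage 1: 19(ω_s−ω_c) = −43(ω_r−ω_c),  ω_s=0, ω_c=1
Stage 1: ω_r = 1 − (19/43)(0−1) = 62/43
  ⇒ ω_r¹/ω_c¹ = 62/43
Stage 2: N_ring = 25 + 2·10 = 45
Stage 2: 25(ω_s−ω_c) = −45(ω_r−ω_c),  ω_s=0, ω_r=1
Stage 2: 25(0−ω_c) = −45(1−ω_c)  ⇒  70ω_c = 45  ⇒  ω_c = 9/14
  ⇒ ω_c²/ω_r² = 9/14
Coupling ω_r² = ω_r¹ ⇒ overall = 62/43 × 9/14 = 279/301

279/301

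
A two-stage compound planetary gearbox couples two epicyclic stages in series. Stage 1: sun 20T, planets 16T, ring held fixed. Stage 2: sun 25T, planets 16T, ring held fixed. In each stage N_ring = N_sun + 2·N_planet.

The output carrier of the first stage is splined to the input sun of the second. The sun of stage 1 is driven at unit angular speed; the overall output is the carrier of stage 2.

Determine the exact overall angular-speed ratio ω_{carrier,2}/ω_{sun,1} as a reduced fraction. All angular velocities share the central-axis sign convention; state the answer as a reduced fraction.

Stage 1: N_ring = 20 + 2·16 = 52
Stage 1: 20(ω_s−ω_c) = −52(ω_r−ω_c),  ω_r=0, ω_s=1
Stage 1: 20(1−ω_c) = −52(0−ω_c)  ⇒  72ω_c = 20  ⇒  ω_c = 5/18
  ⇒ ω_c¹/ω_s¹ = 5/18
Stage 2: N_ring = 25 + 2·16 = 57
Stage 2: 25(ω_s−ω_c) = −57(ω_r−ω_c),  ω_r=0, ω_s=1
Stage 2: 25(1−ω_c) = −57(0−ω_c)  ⇒  82ω_c = 25  ⇒  ω_c = 25/82
  ⇒ ω_c²/ω_s² = 25/82
Coupling ω_s² = ω_c¹ ⇒ overall = 5/18 × 25/82 = 125/1476

125/1476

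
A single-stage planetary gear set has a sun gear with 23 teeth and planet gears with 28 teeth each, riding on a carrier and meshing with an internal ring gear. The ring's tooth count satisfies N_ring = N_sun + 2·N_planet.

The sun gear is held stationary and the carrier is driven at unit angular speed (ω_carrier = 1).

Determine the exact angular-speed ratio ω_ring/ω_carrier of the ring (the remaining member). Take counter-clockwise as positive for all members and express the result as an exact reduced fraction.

N_ring = 23 + 2·28 = 79
23(ω_s−ω_c) = −79(ω_r−ω_c),  ω_s=0, ω_c=1
ω_r = 1 − (23/79)(0−1) = 102/79
ω_r/ω_c = 102/79

102/79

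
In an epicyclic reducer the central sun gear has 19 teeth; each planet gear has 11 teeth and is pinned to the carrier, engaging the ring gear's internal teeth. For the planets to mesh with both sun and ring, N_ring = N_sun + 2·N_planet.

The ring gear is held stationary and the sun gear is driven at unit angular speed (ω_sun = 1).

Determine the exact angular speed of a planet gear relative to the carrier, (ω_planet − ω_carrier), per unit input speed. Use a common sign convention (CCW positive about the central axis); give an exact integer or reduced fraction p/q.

-779/660

N_ring = 19 + 2·11 = 41
19(ω_s−ω_c) = −41(ω_r−ω_c),  ω_r=0, ω_s=1
19(1−ω_c) = −41(0−ω_c)  ⇒  60ω_c = 19  ⇒  ω_c = 19/60
sun–planet: 19·(1−19/60) = −11·(ω_p−ω_c)  ⇒  ω_p−ω_c = −(19/11)·(41/60) = -779/660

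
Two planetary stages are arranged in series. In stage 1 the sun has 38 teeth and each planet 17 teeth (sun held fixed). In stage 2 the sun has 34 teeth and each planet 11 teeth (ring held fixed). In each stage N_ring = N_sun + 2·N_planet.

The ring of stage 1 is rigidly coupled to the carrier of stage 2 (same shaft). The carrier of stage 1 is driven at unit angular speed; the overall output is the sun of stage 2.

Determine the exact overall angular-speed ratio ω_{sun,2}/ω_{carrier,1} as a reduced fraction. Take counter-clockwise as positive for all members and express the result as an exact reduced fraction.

275/68

Stage 1: N_ring = 38 + 2·17 = 72
Stage 1: 38(ω_s−ω_c) = −72(ω_r−ω_c),  ω_s=0, ω_c=1
Stage 1: ω_r = 1 − (38/72)(0−1) = 55/36
  ⇒ ω_r¹/ω_c¹ = 55/36
Stage 2: N_ring = 34 + 2·11 = 56
Stage 2: 34(ω_s−ω_c) = −56(ω_r−ω_c),  ω_r=0, ω_c=1
Stage 2: ω_s = 1 − (56/34)(0−1) = 45/17
  ⇒ ω_s²/ω_c² = 45/17
Coupling ω_c² = ω_r¹ ⇒ overall = 55/36 × 45/17 = 275/68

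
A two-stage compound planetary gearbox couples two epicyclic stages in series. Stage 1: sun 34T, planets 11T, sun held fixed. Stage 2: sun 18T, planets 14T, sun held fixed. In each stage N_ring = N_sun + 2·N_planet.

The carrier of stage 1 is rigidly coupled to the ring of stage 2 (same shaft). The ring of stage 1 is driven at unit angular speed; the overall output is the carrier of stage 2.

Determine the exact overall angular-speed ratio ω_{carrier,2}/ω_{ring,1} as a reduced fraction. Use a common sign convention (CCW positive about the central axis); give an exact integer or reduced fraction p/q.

161/360

Stage 1: N_ring = 34 + 2·11 = 56
Stage 1: 34(ω_s−ω_c) = −56(ω_r−ω_c),  ω_s=0, ω_r=1
Stage 1: 34(0−ω_c) = −56(1−ω_c)  ⇒  90ω_c = 56  ⇒  ω_c = 28/45
  ⇒ ω_c¹/ω_r¹ = 28/45
Stage 2: N_ring = 18 + 2·14 = 46
Stage 2: 18(ω_s−ω_c) = −46(ω_r−ω_c),  ω_s=0, ω_r=1
Stage 2: 18(0−ω_c) = −46(1−ω_c)  ⇒  64ω_c = 46  ⇒  ω_c = 23/32
  ⇒ ω_c²/ω_r² = 23/32
Coupling ω_r² = ω_c¹ ⇒ overall = 28/45 × 23/32 = 161/360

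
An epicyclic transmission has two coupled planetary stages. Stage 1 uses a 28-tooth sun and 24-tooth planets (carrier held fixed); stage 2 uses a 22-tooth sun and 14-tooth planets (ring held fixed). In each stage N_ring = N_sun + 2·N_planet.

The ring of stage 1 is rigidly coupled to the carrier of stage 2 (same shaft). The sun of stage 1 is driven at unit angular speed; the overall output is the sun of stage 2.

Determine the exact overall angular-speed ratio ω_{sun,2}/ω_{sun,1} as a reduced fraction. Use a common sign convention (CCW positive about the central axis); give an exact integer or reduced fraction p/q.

Stage 1: N_ring = 28 + 2·24 = 76
Stage 1: 28(ω_s−ω_c) = −76(ω_r−ω_c),  ω_c=0, ω_s=1
Stage 1: ω_r = 0 − (28/76)(1−0) = -7/19
  ⇒ ω_r¹/ω_s¹ = -7/19
Stage 2: N_ring = 22 + 2·14 = 50
Stage 2: 22(ω_s−ω_c) = −50(ω_r−ω_c),  ω_r=0, ω_c=1
Stage 2: ω_s = 1 − (50/22)(0−1) = 36/11
  ⇒ ω_s²/ω_c² = 36/11
Coupling ω_c² = ω_r¹ ⇒ overall = -7/19 × 36/11 = -252/209

-252/209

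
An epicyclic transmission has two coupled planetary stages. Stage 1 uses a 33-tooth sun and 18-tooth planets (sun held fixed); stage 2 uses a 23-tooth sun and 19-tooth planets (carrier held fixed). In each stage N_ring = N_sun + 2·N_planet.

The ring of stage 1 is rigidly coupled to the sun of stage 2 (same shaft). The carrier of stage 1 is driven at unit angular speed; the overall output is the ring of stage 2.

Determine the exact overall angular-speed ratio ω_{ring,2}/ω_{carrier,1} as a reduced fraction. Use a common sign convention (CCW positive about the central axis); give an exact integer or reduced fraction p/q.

Stage 1: N_ring = 33 + 2·18 = 69
Stage 1: 33(ω_s−ω_c) = −69(ω_r−ω_c),  ω_s=0, ω_c=1
Stage 1: ω_r = 1 − (33/69)(0−1) = 34/23
  ⇒ ω_r¹/ω_c¹ = 34/23
Stage 2: N_ring = 23 + 2·19 = 61
Stage 2: 23(ω_s−ω_c) = −61(ω_r−ω_c),  ω_c=0, ω_s=1
Stage 2: ω_r = 0 − (23/61)(1−0) = -23/61
  ⇒ ω_r²/ω_s² = -23/61
Coupling ω_s² = ω_r¹ ⇒ overall = 34/23 × -23/61 = -34/61

-34/61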